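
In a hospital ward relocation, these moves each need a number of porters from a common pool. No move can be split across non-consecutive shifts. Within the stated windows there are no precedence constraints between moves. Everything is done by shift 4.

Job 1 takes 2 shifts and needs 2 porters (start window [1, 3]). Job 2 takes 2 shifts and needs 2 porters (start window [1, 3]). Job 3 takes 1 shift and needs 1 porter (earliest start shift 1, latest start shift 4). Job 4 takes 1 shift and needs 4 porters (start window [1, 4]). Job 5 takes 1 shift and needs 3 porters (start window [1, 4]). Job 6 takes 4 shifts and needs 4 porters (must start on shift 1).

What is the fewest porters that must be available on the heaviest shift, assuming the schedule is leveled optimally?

8

Early-start (Job 1@1, Job 2@1, Job 3@1, Job 4@1, Job 5@1, Job 6@1) gives peak 16: s1:16  s2:8  s3:4  s4:4.
Shift Job 3→3, Job 4→4, Job 5→3.
Schedule Job 1@1, Job 2@1, Job 3@3, Job 4@4, Job 5@3, Job 6@1: s1:8  s2:8  s3:8  s4:8 — peak 8.
Total porter-shifts = 32 over 4 shifts ⇒ peak ≥ ⌈32/4⌉ = 8, so 8 is optimal.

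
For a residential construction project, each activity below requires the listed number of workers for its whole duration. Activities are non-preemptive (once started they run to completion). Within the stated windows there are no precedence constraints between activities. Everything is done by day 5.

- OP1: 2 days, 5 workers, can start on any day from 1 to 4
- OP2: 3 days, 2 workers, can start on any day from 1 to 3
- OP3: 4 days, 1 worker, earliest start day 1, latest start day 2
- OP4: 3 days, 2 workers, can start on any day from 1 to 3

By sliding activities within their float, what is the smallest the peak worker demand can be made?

Early-start (OP1@1, OP2@1, OP3@1, OP4@1) gives peak 10: d1:10  d2:10  d3:5  d4:1  d5:0.
Shift OP2→3, OP4→3.
Schedule OP1@1, OP2@3, OP3@1, OP4@3: d1:6  d2:6  d3:5  d4:5  d5:4 — peak 6.
Total worker-days = 26 over 5 days ⇒ peak ≥ ⌈26/5⌉ = 6, so 6 is optimal.

6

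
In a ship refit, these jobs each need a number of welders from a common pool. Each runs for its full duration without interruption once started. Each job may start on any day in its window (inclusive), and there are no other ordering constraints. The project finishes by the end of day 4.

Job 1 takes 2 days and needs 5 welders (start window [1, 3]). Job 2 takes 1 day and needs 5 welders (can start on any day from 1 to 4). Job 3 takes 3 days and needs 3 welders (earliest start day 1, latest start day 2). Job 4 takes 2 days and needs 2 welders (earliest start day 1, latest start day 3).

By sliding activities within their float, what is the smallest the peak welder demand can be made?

Early-start (Job 1@1, Job 2@1, Job 3@1, Job 4@1) gives peak 15: d1:15  d2:10  d3:3  d4:0.
Shift Job 2→4, Job 4→3.
Schedule Job 1@1, Job 2@4, Job 3@1, Job 4@3: d1:8  d2:8  d3:5  d4:7 — peak 8.

8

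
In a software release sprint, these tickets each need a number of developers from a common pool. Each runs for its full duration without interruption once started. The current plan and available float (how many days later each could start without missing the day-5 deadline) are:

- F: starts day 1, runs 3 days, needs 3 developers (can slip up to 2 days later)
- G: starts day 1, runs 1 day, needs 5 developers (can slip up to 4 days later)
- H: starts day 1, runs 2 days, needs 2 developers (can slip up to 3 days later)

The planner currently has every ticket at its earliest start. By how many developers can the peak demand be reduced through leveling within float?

5

Early-start peak: d1:10  d2:5  d3:3  d4:0  d5:0 ⇒ 10.
Leveled (F@1, G@4, H@1): d1:5  d2:5  d3:3  d4:5  d5:0 ⇒ 5.
Reduction 10 − 5 = 5.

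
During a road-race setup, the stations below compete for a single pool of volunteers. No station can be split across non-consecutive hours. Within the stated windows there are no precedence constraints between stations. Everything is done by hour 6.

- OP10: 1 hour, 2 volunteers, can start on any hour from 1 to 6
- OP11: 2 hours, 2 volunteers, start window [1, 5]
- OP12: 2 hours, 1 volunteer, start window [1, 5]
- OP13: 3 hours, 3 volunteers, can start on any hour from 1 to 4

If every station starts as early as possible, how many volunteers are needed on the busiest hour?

8

Early-start schedule: OP10@1, OP11@1, OP12@1, OP13@1.
Load per hour: hour 1: 8, hour 2: 6, hour 3: 3, hour 4: 0, hour 5: 0, hour 6: 0.
Peak is 8.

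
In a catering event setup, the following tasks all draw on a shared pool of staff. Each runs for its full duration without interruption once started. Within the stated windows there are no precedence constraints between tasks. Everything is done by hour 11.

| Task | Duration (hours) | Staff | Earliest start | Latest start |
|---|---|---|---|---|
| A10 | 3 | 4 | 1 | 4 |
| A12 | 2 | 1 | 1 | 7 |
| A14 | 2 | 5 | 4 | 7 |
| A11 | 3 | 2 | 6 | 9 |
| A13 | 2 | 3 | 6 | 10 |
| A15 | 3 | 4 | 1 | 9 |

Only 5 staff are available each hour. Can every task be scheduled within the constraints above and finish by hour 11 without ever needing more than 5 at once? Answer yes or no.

Schedule A10@1, A12@1, A14@4, A11@6, A13@6, A15@9: h1:5  h2:5  h3:4  h4:5  h5:5  h6:5  h7:5  h8:2  h9:4  h10:4  h11:4 — peak 5 ≤ 5.

yes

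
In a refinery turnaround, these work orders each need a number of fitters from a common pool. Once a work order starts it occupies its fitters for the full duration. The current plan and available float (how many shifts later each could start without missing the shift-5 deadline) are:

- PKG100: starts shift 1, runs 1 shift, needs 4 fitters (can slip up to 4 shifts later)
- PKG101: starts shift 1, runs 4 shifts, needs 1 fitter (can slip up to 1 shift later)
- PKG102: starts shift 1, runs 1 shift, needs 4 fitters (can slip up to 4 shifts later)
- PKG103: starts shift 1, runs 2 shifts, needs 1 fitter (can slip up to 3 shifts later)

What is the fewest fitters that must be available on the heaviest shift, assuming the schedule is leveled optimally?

Early-start (PKG100@1, PKG101@1, PKG102@1, PKG103@1) gives peak 10: s1:10  s2:2  s3:1  s4:1  s5:0.
Shift PKG102→2, PKG103→3.
Schedule PKG100@1, PKG101@1, PKG102@2, PKG103@3: s1:5  s2:5  s3:2  s4:2  s5:0 — peak 5.

5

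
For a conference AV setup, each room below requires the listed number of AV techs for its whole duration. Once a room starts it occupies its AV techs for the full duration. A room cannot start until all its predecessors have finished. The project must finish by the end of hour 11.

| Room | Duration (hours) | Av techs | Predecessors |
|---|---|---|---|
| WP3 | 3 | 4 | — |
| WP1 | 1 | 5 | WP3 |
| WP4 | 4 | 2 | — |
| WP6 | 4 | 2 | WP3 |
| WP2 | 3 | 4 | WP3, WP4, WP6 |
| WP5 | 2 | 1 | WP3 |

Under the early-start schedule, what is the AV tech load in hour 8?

4

At early start, hour 8 has: WP2.
Demand: 4 = 4.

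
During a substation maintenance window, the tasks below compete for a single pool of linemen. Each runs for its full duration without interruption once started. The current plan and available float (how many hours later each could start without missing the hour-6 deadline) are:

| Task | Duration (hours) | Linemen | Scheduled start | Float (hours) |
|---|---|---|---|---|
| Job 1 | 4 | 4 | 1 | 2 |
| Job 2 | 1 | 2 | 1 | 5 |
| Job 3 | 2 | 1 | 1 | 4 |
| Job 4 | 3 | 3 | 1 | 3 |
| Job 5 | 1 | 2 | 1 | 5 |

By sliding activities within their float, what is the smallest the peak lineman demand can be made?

Early-start (Job 1@1, Job 2@1, Job 3@1, Job 4@1, Job 5@1) gives peak 12: h1:12  h2:8  h3:7  h4:4  h5:0  h6:0.
Shift Job 4→3, Job 5→2.
Schedule Job 1@1, Job 2@1, Job 3@1, Job 4@3, Job 5@2: h1:7  h2:7  h3:7  h4:7  h5:3  h6:0 — peak 7.

7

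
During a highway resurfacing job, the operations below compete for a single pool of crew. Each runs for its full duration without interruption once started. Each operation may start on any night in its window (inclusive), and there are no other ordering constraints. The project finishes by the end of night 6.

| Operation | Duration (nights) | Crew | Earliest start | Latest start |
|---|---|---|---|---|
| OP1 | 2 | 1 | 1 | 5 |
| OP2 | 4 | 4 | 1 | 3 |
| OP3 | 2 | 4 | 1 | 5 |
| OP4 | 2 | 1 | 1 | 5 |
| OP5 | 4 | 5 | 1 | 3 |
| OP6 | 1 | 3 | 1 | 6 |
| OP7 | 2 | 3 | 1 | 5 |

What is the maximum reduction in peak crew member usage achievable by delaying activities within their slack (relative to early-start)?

Early-start peak: n1:21  n2:18  n3:9  n4:9  n5:0  n6:0 ⇒ 21.
Leveled (OP1@1, OP2@1, OP3@5, OP4@3, OP5@1, OP6@5, OP7@5): n1:10  n2:10  n3:10  n4:10  n5:10  n6:7 ⇒ 10.
Reduction 21 − 10 = 11.

11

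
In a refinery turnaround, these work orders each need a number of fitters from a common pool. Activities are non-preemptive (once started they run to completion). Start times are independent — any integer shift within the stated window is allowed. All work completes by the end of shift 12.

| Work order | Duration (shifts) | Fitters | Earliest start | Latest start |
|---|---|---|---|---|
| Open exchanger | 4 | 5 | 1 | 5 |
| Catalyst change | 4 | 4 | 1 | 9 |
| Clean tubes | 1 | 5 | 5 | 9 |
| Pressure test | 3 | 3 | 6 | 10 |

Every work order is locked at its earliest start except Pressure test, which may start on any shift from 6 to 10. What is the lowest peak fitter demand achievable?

9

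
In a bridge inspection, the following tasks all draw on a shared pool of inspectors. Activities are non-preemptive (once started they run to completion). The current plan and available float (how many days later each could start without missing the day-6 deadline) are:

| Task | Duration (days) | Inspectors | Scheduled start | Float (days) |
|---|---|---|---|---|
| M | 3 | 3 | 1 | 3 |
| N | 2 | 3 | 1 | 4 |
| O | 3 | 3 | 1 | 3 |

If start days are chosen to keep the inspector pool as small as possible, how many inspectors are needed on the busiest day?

6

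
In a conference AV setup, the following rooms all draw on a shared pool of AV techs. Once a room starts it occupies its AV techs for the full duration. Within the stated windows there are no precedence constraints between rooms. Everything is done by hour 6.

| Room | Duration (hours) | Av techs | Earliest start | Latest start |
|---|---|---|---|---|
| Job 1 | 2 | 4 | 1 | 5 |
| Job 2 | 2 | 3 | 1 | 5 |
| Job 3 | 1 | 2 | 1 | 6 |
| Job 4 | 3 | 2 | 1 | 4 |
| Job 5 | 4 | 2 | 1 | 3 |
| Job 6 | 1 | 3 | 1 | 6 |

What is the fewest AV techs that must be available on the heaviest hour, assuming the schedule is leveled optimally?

6

Early-start (Job 1@1, Job 2@1, Job 3@1, Job 4@1, Job 5@1, Job 6@1) gives peak 16: h1:16  h2:11  h3:4  h4:2  h5:0  h6:0.
Shift Job 2→4, Job 3→3, Job 5→3, Job 6→6.
Schedule Job 1@1, Job 2@4, Job 3@3, Job 4@1, Job 5@3, Job 6@6: h1:6  h2:6  h3:6  h4:5  h5:5  h6:5 — peak 6.
Total AV tech-hours = 33 over 6 hours ⇒ peak ≥ ⌈33/6⌉ = 6, so 6 is optimal.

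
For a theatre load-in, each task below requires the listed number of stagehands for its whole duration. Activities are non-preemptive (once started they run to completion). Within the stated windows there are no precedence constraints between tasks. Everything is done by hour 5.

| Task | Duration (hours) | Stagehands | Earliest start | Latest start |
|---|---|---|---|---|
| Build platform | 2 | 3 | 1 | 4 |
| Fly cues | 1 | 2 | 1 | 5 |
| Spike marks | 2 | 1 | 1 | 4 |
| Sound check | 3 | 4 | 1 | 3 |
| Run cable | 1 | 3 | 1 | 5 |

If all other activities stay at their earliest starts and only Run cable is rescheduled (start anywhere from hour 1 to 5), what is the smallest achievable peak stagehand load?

Run cable@1: h1:13  h2:8  h3:4  h4:0  h5:0 → peak 13
Run cable@2: h1:10  h2:11  h3:4  h4:0  h5:0 → peak 11
Run cable@3: h1:10  h2:8  h3:7  h4:0  h5:0 → peak 10
Run cable@4: h1:10  h2:8  h3:4  h4:3  h5:0 → peak 10
Run cable@5: h1:10  h2:8  h3:4  h4:0  h5:3 → peak 10
Best is Run cable@3, peak 10.

10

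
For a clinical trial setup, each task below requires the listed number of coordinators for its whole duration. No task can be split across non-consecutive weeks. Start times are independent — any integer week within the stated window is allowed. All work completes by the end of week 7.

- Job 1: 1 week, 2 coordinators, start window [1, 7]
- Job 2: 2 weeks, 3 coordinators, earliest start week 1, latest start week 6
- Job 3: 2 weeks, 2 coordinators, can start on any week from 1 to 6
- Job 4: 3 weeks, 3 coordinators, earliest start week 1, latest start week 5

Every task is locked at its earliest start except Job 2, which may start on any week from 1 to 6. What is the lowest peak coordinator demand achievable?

Job 2@1: w1:10  w2:8  w3:3  w4:0  w5:0  w6:0  w7:0 → peak 10
Job 2@2: w1:7  w2:8  w3:6  w4:0  w5:0  w6:0  w7:0 → peak 8
Job 2@3: w1:7  w2:5  w3:6  w4:3  w5:0  w6:0  w7:0 → peak 7
Job 2@4: w1:7  w2:5  w3:3  w4:3  w5:3  w6:0  w7:0 → peak 7
Job 2@5: w1:7  w2:5  w3:3  w4:0  w5:3  w6:3  w7:0 → peak 7
Job 2@6: w1:7  w2:5  w3:3  w4:0  w5:0  w6:3  w7:3 → peak 7
Best is Job 2@3, peak 7.

7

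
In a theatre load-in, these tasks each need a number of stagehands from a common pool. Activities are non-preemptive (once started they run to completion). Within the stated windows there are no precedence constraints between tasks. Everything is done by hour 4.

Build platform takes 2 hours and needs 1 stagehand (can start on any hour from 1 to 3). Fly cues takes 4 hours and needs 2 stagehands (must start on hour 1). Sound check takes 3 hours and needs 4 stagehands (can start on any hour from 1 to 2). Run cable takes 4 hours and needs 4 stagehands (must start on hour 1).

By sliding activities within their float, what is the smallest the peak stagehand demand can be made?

Schedule Build platform@1, Fly cues@1, Sound check@1, Run cable@1: h1:11  h2:11  h3:10  h4:6 — peak 11.
No arrangement of the 6 feasible schedules does better.

11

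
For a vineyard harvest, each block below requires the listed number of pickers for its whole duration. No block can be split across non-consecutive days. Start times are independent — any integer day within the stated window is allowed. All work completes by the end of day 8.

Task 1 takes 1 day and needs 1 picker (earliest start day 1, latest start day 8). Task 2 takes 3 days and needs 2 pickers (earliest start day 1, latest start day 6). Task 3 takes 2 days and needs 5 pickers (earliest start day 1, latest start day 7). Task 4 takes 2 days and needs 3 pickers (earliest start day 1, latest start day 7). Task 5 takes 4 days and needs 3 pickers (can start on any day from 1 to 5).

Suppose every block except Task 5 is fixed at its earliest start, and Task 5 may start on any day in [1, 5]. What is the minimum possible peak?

Task 5@1: d1:14  d2:13  d3:5  d4:3  d5:0  d6:0  d7:0  d8:0 → peak 14
Task 5@2: d1:11  d2:13  d3:5  d4:3  d5:3  d6:0  d7:0  d8:0 → peak 13
Task 5@3: d1:11  d2:10  d3:5  d4:3  d5:3  d6:3  d7:0  d8:0 → peak 11
Task 5@4: d1:11  d2:10  d3:2  d4:3  d5:3  d6:3  d7:3  d8:0 → peak 11
Task 5@5: d1:11  d2:10  d3:2  d4:0  d5:3  d6:3  d7:3  d8:3 → peak 11
Best is Task 5@3, peak 11.

11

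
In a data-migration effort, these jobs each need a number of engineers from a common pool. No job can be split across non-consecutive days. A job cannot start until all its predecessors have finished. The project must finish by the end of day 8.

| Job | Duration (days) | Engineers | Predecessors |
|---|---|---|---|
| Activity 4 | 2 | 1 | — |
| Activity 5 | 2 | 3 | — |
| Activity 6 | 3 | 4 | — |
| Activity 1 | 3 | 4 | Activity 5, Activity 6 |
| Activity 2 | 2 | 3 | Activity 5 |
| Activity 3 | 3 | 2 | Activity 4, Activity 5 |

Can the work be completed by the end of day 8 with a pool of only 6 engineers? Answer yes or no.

The minimum achievable peak is 7; 6 < 7, so no feasible schedule stays within the cap.

no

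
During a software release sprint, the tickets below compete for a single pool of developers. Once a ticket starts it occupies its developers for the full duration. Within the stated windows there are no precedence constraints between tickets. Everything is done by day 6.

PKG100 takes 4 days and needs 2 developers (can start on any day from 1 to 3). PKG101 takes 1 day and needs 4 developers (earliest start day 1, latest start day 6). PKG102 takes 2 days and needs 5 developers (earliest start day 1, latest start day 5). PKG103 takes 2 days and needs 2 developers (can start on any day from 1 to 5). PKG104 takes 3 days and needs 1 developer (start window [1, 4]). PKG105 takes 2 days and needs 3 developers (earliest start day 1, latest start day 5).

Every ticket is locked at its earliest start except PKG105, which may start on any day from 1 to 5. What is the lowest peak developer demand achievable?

14

PKG105@1: d1:17  d2:13  d3:3  d4:2  d5:0  d6:0 → peak 17
PKG105@2: d1:14  d2:13  d3:6  d4:2  d5:0  d6:0 → peak 14
PKG105@3: d1:14  d2:10  d3:6  d4:5  d5:0  d6:0 → peak 14
PKG105@4: d1:14  d2:10  d3:3  d4:5  d5:3  d6:0 → peak 14
PKG105@5: d1:14  d2:10  d3:3  d4:2  d5:3  d6:3 → peak 14
Best is PKG105@2, peak 14.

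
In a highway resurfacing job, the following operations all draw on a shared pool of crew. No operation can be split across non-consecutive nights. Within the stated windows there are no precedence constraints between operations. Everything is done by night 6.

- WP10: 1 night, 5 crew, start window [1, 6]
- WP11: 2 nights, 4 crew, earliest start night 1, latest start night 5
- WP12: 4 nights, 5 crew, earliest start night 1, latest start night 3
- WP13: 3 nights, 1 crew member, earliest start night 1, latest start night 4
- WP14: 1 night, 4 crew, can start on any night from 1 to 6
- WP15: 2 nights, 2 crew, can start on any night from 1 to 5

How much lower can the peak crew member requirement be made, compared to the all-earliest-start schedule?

12

Early-start peak: n1:21  n2:12  n3:6  n4:5  n5:0  n6:0 ⇒ 21.
Leveled (WP10@1, WP11@1, WP12@2, WP13@3, WP14@6, WP15@3): n1:9  n2:9  n3:8  n4:8  n5:6  n6:4 ⇒ 9.
Reduction 21 − 9 = 12.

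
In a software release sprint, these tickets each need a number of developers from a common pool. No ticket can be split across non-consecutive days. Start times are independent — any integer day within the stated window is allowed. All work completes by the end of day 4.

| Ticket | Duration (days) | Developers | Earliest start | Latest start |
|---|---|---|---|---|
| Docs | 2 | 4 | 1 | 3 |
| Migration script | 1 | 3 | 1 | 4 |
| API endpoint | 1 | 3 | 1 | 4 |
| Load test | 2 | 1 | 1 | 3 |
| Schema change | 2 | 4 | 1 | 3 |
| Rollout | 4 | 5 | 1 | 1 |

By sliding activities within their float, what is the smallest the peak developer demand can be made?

12

Early-start (Docs@1, Migration script@1, API endpoint@1, Load test@1, Schema change@1, Rollout@1) gives peak 20: d1:20  d2:14  d3:5  d4:5.
Shift API endpoint→2, Load test→3, Schema change→3.
Schedule Docs@1, Migration script@1, API endpoint@2, Load test@3, Schema change@3, Rollout@1: d1:12  d2:12  d3:10  d4:10 — peak 12.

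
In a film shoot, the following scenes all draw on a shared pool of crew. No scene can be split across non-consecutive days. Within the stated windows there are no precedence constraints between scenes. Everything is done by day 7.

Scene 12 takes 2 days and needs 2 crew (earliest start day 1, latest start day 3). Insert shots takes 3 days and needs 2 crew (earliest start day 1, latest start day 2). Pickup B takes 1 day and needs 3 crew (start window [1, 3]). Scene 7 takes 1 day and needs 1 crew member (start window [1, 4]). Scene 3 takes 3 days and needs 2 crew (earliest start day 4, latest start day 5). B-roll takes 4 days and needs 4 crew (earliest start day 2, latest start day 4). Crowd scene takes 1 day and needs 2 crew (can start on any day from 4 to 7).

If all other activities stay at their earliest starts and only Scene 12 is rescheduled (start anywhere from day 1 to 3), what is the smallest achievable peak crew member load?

Scene 12@1: d1:8  d2:8  d3:6  d4:8  d5:6  d6:2  d7:0 → peak 8
Scene 12@2: d1:6  d2:8  d3:8  d4:8  d5:6  d6:2  d7:0 → peak 8
Scene 12@3: d1:6  d2:6  d3:8  d4:10  d5:6  d6:2  d7:0 → peak 10
Best is Scene 12@1, peak 8.

8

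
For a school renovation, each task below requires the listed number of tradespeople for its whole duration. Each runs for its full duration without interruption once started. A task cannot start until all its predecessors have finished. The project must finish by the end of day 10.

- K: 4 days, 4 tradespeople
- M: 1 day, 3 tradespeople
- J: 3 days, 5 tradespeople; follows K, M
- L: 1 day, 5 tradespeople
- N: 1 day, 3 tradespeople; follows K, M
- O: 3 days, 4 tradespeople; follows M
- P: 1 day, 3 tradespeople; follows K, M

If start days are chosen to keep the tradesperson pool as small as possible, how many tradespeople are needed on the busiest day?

Early-start (K@1, M@1, J@5, L@1, N@5, O@2, P@5) gives peak 12: d1:12  d2:8  d3:8  d4:8  d5:11  d6:5  d7:5  d8:0  d9:0  d10:0.
Shift L→8, P→6.
Schedule K@1, M@1, J@5, L@8, N@5, O@2, P@6: d1:7  d2:8  d3:8  d4:8  d5:8  d6:8  d7:5  d8:5  d9:0  d10:0 — peak 8.

8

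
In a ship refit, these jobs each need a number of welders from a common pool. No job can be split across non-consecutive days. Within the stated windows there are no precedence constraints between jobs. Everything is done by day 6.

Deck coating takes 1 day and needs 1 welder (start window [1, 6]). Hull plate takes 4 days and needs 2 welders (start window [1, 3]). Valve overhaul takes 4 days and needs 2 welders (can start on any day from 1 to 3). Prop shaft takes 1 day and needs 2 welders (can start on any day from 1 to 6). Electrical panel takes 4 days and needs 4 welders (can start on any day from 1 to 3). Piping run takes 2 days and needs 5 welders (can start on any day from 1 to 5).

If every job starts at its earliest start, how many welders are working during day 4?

At early start, day 4 has: Hull plate, Valve overhaul, Electrical panel.
Demand: 2 + 2 + 4 = 8.

8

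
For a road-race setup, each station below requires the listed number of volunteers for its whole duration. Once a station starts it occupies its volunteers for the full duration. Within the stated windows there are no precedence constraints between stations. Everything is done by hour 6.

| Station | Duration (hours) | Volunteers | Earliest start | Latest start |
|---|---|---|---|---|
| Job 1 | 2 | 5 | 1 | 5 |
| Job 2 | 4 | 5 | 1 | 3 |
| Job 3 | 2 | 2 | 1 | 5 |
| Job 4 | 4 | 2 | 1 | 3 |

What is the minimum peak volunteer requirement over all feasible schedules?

7

Early-start (Job 1@1, Job 2@1, Job 3@1, Job 4@1) gives peak 14: h1:14  h2:14  h3:7  h4:7  h5:0  h6:0.
Shift Job 2→3, Job 4→3.
Schedule Job 1@1, Job 2@3, Job 3@1, Job 4@3: h1:7  h2:7  h3:7  h4:7  h5:7  h6:7 — peak 7.
Total volunteer-hours = 42 over 6 hours ⇒ peak ≥ ⌈42/6⌉ = 7, so 7 is optimal.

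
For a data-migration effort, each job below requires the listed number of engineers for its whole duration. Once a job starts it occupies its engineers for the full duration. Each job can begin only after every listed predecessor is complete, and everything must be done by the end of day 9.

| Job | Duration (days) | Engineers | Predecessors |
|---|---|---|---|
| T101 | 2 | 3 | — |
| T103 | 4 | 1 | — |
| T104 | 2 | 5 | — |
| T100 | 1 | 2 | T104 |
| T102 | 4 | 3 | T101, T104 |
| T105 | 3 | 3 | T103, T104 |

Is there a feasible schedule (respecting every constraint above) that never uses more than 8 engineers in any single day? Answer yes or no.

yes

Schedule T101@1, T103@1, T104@3, T100@5, T102@5, T105@6: d1:4  d2:4  d3:6  d4:6  d5:5  d6:6  d7:6  d8:6  d9:0 — peak 6 ≤ 8.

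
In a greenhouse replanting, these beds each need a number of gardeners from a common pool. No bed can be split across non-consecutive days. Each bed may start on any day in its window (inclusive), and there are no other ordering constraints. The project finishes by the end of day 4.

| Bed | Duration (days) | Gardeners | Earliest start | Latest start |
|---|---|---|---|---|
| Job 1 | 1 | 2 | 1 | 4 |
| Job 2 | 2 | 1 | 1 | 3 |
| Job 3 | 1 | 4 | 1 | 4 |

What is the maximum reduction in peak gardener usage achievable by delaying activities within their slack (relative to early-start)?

Early-start peak: d1:7  d2:1  d3:0  d4:0 ⇒ 7.
Leveled (Job 1@1, Job 2@1, Job 3@3): d1:3  d2:1  d3:4  d4:0 ⇒ 4.
Reduction 7 − 4 = 3.

3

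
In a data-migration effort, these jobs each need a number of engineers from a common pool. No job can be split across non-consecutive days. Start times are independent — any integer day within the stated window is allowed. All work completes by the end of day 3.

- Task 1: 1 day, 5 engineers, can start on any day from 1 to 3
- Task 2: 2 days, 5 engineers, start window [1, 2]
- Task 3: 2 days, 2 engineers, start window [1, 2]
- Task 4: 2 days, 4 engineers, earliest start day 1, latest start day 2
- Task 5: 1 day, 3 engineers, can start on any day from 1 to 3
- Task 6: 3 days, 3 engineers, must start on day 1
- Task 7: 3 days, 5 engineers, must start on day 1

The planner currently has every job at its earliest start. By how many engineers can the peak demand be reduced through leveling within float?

Early-start peak: d1:27  d2:19  d3:8 ⇒ 27.
Leveled (Task 1@1, Task 2@1, Task 3@2, Task 4@2, Task 5@3, Task 6@1, Task 7@1): d1:18  d2:19  d3:17 ⇒ 19.
Reduction 27 − 19 = 8.

8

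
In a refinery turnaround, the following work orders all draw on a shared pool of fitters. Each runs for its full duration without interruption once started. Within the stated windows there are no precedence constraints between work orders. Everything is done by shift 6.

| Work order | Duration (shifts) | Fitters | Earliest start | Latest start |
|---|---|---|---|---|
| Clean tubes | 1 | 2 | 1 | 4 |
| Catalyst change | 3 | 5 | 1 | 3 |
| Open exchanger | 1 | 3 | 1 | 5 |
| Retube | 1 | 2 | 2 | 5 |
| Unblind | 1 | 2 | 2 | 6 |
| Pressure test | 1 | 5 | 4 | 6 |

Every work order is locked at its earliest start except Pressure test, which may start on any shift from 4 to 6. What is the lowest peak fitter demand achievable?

10

Pressure test@4: s1:10  s2:9  s3:5  s4:5  s5:0  s6:0 → peak 10
Pressure test@5: s1:10  s2:9  s3:5  s4:0  s5:5  s6:0 → peak 10
Pressure test@6: s1:10  s2:9  s3:5  s4:0  s5:0  s6:5 → peak 10
Best is Pressure test@4, peak 10.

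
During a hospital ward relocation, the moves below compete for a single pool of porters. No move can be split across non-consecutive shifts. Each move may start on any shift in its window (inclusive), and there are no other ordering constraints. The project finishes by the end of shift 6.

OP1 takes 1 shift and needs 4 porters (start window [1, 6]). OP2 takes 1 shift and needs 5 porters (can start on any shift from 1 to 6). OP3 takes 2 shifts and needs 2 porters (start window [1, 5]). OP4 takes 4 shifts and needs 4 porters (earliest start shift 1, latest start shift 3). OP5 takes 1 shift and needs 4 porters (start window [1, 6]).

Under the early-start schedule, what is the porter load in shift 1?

At early start, shift 1 has: OP1, OP2, OP3, OP4, OP5.
Demand: 4 + 5 + 2 + 4 + 4 = 19.

19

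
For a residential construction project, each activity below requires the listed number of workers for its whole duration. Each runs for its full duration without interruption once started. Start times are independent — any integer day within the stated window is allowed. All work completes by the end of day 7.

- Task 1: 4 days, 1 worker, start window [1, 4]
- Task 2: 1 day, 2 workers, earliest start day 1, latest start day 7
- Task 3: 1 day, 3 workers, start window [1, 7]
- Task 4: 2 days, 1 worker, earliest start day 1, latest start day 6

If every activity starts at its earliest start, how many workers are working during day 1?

7

At early start, day 1 has: Task 1, Task 2, Task 3, Task 4.
Demand: 1 + 2 + 3 + 1 = 7.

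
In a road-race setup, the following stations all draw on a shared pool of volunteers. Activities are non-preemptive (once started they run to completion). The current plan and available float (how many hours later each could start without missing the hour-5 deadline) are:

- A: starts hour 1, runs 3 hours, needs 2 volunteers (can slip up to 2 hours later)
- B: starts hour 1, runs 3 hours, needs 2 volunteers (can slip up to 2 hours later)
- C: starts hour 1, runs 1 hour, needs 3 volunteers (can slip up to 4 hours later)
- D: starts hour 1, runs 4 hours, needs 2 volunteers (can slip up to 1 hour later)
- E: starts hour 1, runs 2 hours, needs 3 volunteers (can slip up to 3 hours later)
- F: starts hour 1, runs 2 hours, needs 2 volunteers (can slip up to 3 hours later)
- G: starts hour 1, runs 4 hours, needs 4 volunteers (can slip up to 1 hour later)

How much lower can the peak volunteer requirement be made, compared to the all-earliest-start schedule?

Early-start peak: h1:18  h2:15  h3:10  h4:6  h5:0 ⇒ 18.
Leveled (A@1, B@1, C@1, D@1, E@4, F@4, G@2): h1:9  h2:10  h3:10  h4:11  h5:9 ⇒ 11.
Reduction 18 − 11 = 7.

7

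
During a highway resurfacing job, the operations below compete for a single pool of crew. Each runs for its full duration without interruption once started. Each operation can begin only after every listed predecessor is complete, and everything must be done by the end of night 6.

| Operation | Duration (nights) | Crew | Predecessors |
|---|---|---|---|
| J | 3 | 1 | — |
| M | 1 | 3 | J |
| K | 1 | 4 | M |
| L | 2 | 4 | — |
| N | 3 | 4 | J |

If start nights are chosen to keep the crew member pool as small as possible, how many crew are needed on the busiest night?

Schedule J@1, M@4, K@5, L@1, N@4: n1:5  n2:5  n3:1  n4:7  n5:8  n6:4 — peak 8.
No arrangement of the 15 feasible schedules does better.

8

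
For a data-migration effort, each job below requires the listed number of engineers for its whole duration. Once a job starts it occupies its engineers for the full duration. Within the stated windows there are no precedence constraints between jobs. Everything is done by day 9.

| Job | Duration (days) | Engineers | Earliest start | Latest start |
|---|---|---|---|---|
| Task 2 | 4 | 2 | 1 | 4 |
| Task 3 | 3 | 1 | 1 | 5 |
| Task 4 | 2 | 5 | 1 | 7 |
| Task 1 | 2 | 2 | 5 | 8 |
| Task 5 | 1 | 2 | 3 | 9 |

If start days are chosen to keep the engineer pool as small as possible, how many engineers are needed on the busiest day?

Early-start (Task 2@1, Task 3@1, Task 4@1, Task 1@5, Task 5@3) gives peak 8: d1:8  d2:8  d3:5  d4:2  d5:2  d6:2  d7:0  d8:0  d9:0.
Shift Task 4→5, Task 1→7.
Schedule Task 2@1, Task 3@1, Task 4@5, Task 1@7, Task 5@3: d1:3  d2:3  d3:5  d4:2  d5:5  d6:5  d7:2  d8:2  d9:0 — peak 5.

5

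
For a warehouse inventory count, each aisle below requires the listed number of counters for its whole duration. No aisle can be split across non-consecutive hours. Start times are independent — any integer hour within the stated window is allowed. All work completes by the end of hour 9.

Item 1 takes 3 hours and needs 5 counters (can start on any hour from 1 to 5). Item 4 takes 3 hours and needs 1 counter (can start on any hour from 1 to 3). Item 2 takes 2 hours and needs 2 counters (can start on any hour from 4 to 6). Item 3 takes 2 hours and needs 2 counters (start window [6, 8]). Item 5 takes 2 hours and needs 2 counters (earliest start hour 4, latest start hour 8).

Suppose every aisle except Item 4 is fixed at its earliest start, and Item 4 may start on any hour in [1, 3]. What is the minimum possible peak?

Item 4@1: h1:6  h2:6  h3:6  h4:4  h5:4  h6:2  h7:2  h8:0  h9:0 → peak 6
Item 4@2: h1:5  h2:6  h3:6  h4:5  h5:4  h6:2  h7:2  h8:0  h9:0 → peak 6
Item 4@3: h1:5  h2:5  h3:6  h4:5  h5:5  h6:2  h7:2  h8:0  h9:0 → peak 6
Best is Item 4@1, peak 6.

6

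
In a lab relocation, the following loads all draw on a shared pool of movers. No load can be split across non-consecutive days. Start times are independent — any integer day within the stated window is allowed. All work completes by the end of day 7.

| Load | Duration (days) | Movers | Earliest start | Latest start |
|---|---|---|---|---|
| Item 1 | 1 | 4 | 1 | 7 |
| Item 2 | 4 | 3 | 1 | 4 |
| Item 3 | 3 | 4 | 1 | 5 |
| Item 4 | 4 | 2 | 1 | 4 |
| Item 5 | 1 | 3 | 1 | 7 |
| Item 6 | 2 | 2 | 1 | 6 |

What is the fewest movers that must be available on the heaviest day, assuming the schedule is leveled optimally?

Early-start (Item 1@1, Item 2@1, Item 3@1, Item 4@1, Item 5@1, Item 6@1) gives peak 18: d1:18  d2:11  d3:9  d4:5  d5:0  d6:0  d7:0.
Shift Item 3→5, Item 4→2, Item 5→6, Item 6→2.
Schedule Item 1@1, Item 2@1, Item 3@5, Item 4@2, Item 5@6, Item 6@2: d1:7  d2:7  d3:7  d4:5  d5:6  d6:7  d7:4 — peak 7.
Total mover-days = 43 over 7 days ⇒ peak ≥ ⌈43/7⌉ = 7, so 7 is optimal.

7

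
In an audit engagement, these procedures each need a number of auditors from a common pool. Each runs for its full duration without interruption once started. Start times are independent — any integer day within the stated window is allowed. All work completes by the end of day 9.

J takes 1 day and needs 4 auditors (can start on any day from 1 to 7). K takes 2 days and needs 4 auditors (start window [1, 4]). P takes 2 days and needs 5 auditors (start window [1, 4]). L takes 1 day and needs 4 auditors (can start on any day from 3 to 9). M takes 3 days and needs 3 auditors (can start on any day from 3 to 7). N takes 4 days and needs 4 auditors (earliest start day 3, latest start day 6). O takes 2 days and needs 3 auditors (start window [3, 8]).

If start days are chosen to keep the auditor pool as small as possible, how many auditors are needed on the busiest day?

Early-start (J@1, K@1, P@1, L@3, M@3, N@3, O@3) gives peak 14: d1:13  d2:9  d3:14  d4:10  d5:7  d6:4  d7:0  d8:0  d9:0.
Shift P→3, L→5, N→6, O→6.
Schedule J@1, K@1, P@3, L@5, M@3, N@6, O@6: d1:8  d2:4  d3:8  d4:8  d5:7  d6:7  d7:7  d8:4  d9:4 — peak 8.

8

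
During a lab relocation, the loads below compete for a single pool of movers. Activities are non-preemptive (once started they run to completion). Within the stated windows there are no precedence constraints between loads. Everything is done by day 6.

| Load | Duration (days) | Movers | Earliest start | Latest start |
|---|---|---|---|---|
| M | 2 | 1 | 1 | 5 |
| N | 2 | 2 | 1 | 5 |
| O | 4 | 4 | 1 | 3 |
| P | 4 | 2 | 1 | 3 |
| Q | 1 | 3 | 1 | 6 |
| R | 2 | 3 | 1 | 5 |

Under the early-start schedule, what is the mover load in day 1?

At early start, day 1 has: M, N, O, P, Q, R.
Demand: 1 + 2 + 4 + 2 + 3 + 3 = 15.

15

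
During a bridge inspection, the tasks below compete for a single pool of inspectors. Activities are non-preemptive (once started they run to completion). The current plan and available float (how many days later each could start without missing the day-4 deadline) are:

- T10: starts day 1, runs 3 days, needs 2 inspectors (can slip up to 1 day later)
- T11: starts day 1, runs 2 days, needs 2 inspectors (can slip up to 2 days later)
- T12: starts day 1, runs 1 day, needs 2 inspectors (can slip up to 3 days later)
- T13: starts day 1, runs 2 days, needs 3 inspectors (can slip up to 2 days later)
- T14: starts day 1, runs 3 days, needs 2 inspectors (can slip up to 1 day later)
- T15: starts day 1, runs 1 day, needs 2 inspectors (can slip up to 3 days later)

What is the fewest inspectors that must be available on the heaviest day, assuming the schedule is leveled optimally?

Early-start (T10@1, T11@1, T12@1, T13@1, T14@1, T15@1) gives peak 13: d1:13  d2:9  d3:4  d4:0.
Shift T13→3, T14→2, T15→4.
Schedule T10@1, T11@1, T12@1, T13@3, T14@2, T15@4: d1:6  d2:6  d3:7  d4:7 — peak 7.
Total inspector-days = 26 over 4 days ⇒ peak ≥ ⌈26/4⌉ = 7, so 7 is optimal.

7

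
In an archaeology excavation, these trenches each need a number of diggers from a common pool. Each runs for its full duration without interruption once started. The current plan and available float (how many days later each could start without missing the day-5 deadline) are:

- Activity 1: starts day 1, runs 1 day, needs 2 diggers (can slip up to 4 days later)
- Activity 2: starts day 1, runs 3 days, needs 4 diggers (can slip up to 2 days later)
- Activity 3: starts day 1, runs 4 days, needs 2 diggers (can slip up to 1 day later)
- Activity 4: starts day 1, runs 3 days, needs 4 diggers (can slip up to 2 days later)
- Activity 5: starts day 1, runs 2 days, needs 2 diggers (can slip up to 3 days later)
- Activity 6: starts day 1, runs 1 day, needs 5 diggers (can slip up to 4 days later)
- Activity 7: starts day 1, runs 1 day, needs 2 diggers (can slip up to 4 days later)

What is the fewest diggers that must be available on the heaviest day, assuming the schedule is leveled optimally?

10

Early-start (Activity 1@1, Activity 2@1, Activity 3@1, Activity 4@1, Activity 5@1, Activity 6@1, Activity 7@1) gives peak 21: d1:21  d2:12  d3:10  d4:2  d5:0.
Shift Activity 4→2, Activity 5→4, Activity 6→5.
Schedule Activity 1@1, Activity 2@1, Activity 3@1, Activity 4@2, Activity 5@4, Activity 6@5, Activity 7@1: d1:10  d2:10  d3:10  d4:8  d5:7 — peak 10.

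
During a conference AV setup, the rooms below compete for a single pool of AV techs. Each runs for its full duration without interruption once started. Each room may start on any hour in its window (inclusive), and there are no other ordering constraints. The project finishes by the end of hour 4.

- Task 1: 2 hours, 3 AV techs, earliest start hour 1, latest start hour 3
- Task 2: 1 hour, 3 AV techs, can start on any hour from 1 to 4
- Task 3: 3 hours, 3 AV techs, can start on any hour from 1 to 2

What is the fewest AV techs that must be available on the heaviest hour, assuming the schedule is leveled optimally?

Early-start (Task 1@1, Task 2@1, Task 3@1) gives peak 9: h1:9  h2:6  h3:3  h4:0.
Shift Task 3→2.
Schedule Task 1@1, Task 2@1, Task 3@2: h1:6  h2:6  h3:3  h4:3 — peak 6.
No arrangement of the 24 feasible schedules does better.

6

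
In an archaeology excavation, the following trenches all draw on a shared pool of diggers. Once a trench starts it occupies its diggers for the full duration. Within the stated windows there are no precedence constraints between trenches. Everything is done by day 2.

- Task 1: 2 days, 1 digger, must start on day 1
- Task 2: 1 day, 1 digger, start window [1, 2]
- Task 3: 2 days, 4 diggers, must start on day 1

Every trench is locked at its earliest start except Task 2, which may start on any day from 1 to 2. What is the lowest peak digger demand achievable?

6

Task 2@1: d1:6  d2:5 → peak 6
Task 2@2: d1:5  d2:6 → peak 6
Best is Task 2@1, peak 6.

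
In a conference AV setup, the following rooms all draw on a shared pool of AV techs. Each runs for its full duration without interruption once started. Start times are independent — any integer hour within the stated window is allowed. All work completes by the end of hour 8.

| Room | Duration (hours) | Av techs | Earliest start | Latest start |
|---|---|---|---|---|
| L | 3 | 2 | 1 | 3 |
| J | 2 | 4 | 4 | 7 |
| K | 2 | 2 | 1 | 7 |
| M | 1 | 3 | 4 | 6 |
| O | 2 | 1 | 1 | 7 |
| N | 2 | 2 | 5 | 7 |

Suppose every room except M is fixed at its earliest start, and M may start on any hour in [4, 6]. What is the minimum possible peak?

M@4: h1:5  h2:5  h3:2  h4:7  h5:6  h6:2  h7:0  h8:0 → peak 7
M@5: h1:5  h2:5  h3:2  h4:4  h5:9  h6:2  h7:0  h8:0 → peak 9
M@6: h1:5  h2:5  h3:2  h4:4  h5:6  h6:5  h7:0  h8:0 → peak 6
Best is M@6, peak 6.

6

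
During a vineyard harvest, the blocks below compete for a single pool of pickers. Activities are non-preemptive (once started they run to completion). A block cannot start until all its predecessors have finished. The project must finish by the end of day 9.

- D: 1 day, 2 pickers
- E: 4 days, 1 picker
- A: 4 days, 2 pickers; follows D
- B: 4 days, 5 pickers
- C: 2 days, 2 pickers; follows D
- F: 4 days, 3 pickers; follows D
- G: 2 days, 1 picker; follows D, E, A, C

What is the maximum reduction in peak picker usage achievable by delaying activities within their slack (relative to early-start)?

6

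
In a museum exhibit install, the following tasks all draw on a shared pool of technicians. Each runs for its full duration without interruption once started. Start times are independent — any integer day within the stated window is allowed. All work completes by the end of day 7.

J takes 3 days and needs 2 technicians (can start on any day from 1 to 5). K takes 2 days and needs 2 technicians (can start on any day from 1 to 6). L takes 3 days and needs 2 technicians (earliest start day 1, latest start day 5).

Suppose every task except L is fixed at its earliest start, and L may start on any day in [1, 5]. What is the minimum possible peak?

L@1: d1:6  d2:6  d3:4  d4:0  d5:0  d6:0  d7:0 → peak 6
L@2: d1:4  d2:6  d3:4  d4:2  d5:0  d6:0  d7:0 → peak 6
L@3: d1:4  d2:4  d3:4  d4:2  d5:2  d6:0  d7:0 → peak 4
L@4: d1:4  d2:4  d3:2  d4:2  d5:2  d6:2  d7:0 → peak 4
L@5: d1:4  d2:4  d3:2  d4:0  d5:2  d6:2  d7:2 → peak 4
Best is L@3, peak 4.

4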